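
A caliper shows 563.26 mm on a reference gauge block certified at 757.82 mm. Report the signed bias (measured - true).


Systematic error = measured - true
= 563.26 - 757.82
= -194.5600

-194.5600


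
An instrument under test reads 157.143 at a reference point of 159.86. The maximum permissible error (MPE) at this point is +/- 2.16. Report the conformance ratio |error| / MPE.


e = indication - reference = 157.143 - 159.86 = -2.7170
|e| = 2.7170
ratio = |e| / MPE = 2.7170 / 2.16
ratio = 1.2579

1.2579


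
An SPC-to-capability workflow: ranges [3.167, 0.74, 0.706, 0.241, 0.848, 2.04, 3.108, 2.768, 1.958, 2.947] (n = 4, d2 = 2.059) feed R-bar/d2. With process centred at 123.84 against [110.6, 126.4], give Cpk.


R_bar = (3.167 + 0.74 + 0.706 + 0.241 + 0.848 + 2.04 + 3.108 + 2.768 + 1.958 + 2.947) / 10 = 1.8523
sigma = R_bar / d2 = 1.8523 / 2.059 = 0.89961146
Cp = (USL - LSL)/(6*sigma) = (126.4 - 110.6)/(6*0.89961146) = 2.9272
Cpu = (126.4 - 123.84)/(3*0.89961146) = 0.9486
Cpl = (123.84 - 110.6)/(3*0.89961146) = 4.9058
Cpk = min(Cpu, Cpl) = 0.9486

0.9486


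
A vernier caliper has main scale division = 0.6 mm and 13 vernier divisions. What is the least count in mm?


LC = MSD / n_div
= 0.6 / 13
= 0.0462

0.0462


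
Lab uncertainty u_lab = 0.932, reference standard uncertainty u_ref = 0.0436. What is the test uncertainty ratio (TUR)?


TUR = u_lab / u_ref
= 0.932 / 0.0436
= 21.3761

21.3761


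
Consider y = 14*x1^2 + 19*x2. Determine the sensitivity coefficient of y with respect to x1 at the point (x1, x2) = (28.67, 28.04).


y = 14*x1^2 + 19*x2
dy/dx1 = 2*14*x1
Evaluate at x1 = 28.67: c1 = 28 * 28.67
c1 = 802.7600

802.7600


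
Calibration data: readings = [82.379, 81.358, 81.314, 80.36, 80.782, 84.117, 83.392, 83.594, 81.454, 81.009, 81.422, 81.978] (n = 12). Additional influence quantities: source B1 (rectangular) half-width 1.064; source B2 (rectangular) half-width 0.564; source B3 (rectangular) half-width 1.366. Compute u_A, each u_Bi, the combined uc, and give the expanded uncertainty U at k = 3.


mean = (82.379 + 81.358 + 81.314 + 80.36 + 80.782 + 84.117 + 83.392 + 83.594 + 81.454 + 81.009 + 81.422 + 81.978) / 12 = 81.92991667
s = sqrt(sum((x - mean)^2)/(n-1)) = 1.1952763
u_A = s / sqrt(n) = 1.1952763 / sqrt(12) = 0.34504655
u_B1 = 1.064 / sqrt(3) = 0.61430069
u_B2 = 0.564 / sqrt(3) = 0.32562555
u_B3 = 1.366 / sqrt(3) = 0.78866047
uc = sqrt(0.34504655^2 + 0.61430069^2 + 0.32562555^2 + 0.78866047^2) = 1.1065441
U = k * uc = 3 * 1.1065441
U = 3.3196

3.3196


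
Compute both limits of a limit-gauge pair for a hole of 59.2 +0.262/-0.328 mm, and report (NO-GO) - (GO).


GO = nominal - lower_tol (smallest hole = maximum material condition)
GO = 59.2 - 0.328 = 58.872
NO-GO = nominal + upper_tol (largest hole = least material condition)
NO-GO = 59.2 + 0.262 = 59.462
spread = NO-GO - GO = 59.462 - 58.872 = 0.5900

0.5900


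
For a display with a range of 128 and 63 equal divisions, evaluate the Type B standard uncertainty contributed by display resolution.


resolution = range / divisions
resolution = 128 / 63 = 2.031746
u_res = resolution / (2*sqrt(3))
u_res = 2.031746 / 3.4641016
u_res = 0.5865

0.5865


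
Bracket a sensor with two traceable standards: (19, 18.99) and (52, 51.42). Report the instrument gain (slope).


slope = (y2 - y1) / (x2 - x1)
= (51.42 - 18.99) / (52 - 19)
= 32.4300 / 33
= 0.9827

0.9827


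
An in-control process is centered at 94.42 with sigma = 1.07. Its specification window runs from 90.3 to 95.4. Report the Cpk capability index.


Cpu = (USL - mean) / (3*sigma) = (95.4 - 94.42) / (3*1.07) = 0.3053
Cpl = (mean - LSL) / (3*sigma) = (94.42 - 90.3) / (3*1.07) = 1.2835
Cpk = min(Cpu, Cpl) = 0.3053

0.3053


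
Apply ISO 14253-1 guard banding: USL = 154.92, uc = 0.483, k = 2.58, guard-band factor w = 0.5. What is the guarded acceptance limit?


U = k * uc = 2.58 * 0.483 = 1.24614
guard band g = w * U = 0.5 * 1.24614 = 0.62307
AL = USL - g = 154.92 - 0.62307
AL = 154.2969

154.2969


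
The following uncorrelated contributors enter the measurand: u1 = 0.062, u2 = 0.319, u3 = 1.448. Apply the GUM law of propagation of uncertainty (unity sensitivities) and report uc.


uc = sqrt(0.062^2 + 0.319^2 + 1.448^2)
uc = sqrt(2.202309)
uc = 1.4840

1.4840


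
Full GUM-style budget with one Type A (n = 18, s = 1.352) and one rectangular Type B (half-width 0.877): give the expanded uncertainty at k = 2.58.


u_A = s / sqrt(n) = 1.352 / sqrt(18) = 0.31866946
u_B = half_width / sqrt(3) = 0.877 / sqrt(3) = 0.50633619
uc = sqrt(u_A^2 + u_B^2) = sqrt(0.31866946^2 + 0.50633619^2) = 0.59826964
U = k * uc = 2.58 * 0.59826964
U = 1.5435

1.5435


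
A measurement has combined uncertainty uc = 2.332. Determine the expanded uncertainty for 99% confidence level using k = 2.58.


U = k * uc
U = 2.58 * 2.332
U = 6.0166

6.0166


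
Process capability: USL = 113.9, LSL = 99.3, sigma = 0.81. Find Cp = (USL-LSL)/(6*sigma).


Cp = (USL - LSL) / (6 * sigma)
= (113.9 - 99.3) / (6 * 0.81)
= 14.6000 / 4.8600
= 3.0041

3.0041


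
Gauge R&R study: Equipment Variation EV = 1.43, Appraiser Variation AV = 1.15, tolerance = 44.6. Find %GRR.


GRR = sqrt(EV^2 + AV^2) = sqrt(1.43^2 + 1.15^2) = 1.8350477
%GRR = GRR / tol * 100 = 1.8350477 / 44.6 * 100
%GRR = 4.1145

4.1145


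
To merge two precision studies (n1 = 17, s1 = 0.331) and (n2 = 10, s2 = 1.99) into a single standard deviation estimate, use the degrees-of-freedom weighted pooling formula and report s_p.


s_p = sqrt(((n1-1)*s1^2 + (n2-1)*s2^2) / (n1+n2-2))
numerator = (17-1)*0.331^2 + (10-1)*1.99^2 = 1.752976 + 35.6409 = 37.393876
denominator = 17 + 10 - 2 = 25
s_p^2 = 37.393876 / 25 = 1.495755
s_p = sqrt(1.495755) = 1.2230

1.2230


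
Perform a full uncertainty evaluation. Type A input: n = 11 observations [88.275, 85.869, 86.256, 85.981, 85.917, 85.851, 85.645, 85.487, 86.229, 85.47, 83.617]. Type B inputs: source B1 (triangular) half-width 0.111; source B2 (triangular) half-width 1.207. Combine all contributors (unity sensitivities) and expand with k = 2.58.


mean = (88.275 + 85.869 + 86.256 + 85.981 + 85.917 + 85.851 + 85.645 + 85.487 + 86.229 + 85.47 + 83.617) / 11 = 85.87245455
s = sqrt(sum((x - mean)^2)/(n-1)) = 1.072849
u_A = s / sqrt(n) = 1.072849 / sqrt(11) = 0.32347614
u_B1 = 0.111 / sqrt(6) = 0.04531556
u_B2 = 1.207 / sqrt(6) = 0.49275569
uc = sqrt(0.32347614^2 + 0.04531556^2 + 0.49275569^2) = 0.59118397
U = k * uc = 2.58 * 0.59118397
U = 1.5253

1.5253


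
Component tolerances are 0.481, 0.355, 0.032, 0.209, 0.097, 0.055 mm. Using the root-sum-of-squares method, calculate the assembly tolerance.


RSS = sqrt(0.481^2 + 0.355^2 + 0.032^2 + 0.209^2 + 0.097^2 + 0.055^2)
= sqrt(0.414525)
= 0.6438

0.6438


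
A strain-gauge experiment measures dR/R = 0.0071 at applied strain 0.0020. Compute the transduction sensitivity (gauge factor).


GF = (dR/R) / epsilon
= 0.0071 / 0.0020
= 3.5500

3.5500


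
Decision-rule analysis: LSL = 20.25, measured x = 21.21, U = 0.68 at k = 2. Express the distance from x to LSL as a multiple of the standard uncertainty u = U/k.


u = U / k = 0.68 / 2 = 0.34
margin = |LSL - x| = |20.25 - 21.21| = 0.96
z = margin / u = 0.96 / 0.34
z = 2.8235

2.8235


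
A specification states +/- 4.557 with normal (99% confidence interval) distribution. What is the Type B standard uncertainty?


u_B = half_width / 2.576
u_B = 4.557 / 2.576
u_B = 1.7690

1.7690


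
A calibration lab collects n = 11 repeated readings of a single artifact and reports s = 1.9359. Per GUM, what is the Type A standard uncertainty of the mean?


u_A = s / sqrt(n)
u_A = 1.9359 / sqrt(11)
u_A = 1.9359 / 3.3166248
u_A = 0.5837

0.5837


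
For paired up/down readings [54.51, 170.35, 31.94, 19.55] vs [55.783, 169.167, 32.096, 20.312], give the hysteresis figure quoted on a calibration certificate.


|54.51 - 55.783| = 1.2730
|170.35 - 169.167| = 1.1830
|31.94 - 32.096| = 0.1560
|19.55 - 20.312| = 0.7620
hysteresis = max(diffs) = 1.2730

1.2730


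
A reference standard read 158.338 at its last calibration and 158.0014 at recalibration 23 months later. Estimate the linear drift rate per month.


rate = (v2 - v1) / months
= (158.0014 - 158.338) / 23
= -0.3366 / 23
= -0.0146

-0.0146


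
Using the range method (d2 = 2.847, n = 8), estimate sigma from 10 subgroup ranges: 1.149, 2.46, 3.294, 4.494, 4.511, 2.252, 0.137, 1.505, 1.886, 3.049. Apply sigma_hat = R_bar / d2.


R_bar = (1.149 + 2.46 + 3.294 + 4.494 + 4.511 + 2.252 + 0.137 + 1.505 + 1.886 + 3.049) / 10
R_bar = 24.737 / 10 = 2.4737
sigma_hat = R_bar / d2 = 2.4737 / 2.847 = 0.8689

0.8689


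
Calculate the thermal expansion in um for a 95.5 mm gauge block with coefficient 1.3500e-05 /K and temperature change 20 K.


dL = L * alpha * dT
= 95.5 * 1.3500e-05 * 20
= 0.0257850 mm
dL_um = 0.0257850 * 1000 = 25.7850 um

25.7850


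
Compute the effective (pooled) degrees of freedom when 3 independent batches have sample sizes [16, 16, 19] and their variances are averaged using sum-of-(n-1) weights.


nu = sum_i (n_i - 1)
nu = ((16 - 1) + (16 - 1) + (19 - 1))
nu = 15 + 15 + 18
nu = 48

48


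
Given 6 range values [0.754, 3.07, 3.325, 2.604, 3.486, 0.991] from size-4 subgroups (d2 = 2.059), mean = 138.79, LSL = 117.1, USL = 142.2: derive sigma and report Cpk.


R_bar = (0.754 + 3.07 + 3.325 + 2.604 + 3.486 + 0.991) / 6 = 2.3716667
sigma = R_bar / d2 = 2.3716667 / 2.059 = 1.1518537
Cp = (USL - LSL)/(6*sigma) = (142.2 - 117.1)/(6*1.1518537) = 3.6318
Cpu = (142.2 - 138.79)/(3*1.1518537) = 0.9868
Cpl = (138.79 - 117.1)/(3*1.1518537) = 6.2768
Cpk = min(Cpu, Cpl) = 0.9868

0.9868


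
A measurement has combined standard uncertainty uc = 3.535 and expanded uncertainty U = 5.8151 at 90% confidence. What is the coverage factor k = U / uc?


k = U / uc
k = 5.8151 / 3.535
k = 1.645

1.645


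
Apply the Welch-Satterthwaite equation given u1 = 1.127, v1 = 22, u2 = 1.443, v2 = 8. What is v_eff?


uc = sqrt(u1^2 + u2^2) = sqrt(1.127^2 + 1.443^2) = 1.83095
v_eff = uc^4 / (u1^4/v1 + u2^4/v2)
= 1.83095^4 / (1.127^4/22 + 1.443^4/8)
= 11.238438 / 0.61529864
v_eff = 18.2650

18.2650


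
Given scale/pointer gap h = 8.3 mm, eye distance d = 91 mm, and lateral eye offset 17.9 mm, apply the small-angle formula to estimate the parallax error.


error = h * offset / d
= 8.3 * 17.9 / 91
= 1.6326

1.6326


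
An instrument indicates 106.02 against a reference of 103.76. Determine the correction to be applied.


Correction = standard - reading
= 103.76 - 106.02
= -2.2600

-2.2600


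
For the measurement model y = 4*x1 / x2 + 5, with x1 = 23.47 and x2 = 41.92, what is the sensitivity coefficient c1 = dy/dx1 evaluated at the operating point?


y = 4*x1 / x2 + 5
dy/dx1 = 4/x2
Evaluate at x2 = 41.92: c1 = 4 / 41.92
c1 = 0.0954

0.0954


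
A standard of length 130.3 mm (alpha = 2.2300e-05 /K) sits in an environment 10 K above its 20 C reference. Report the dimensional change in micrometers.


dL = L * alpha * dT
= 130.3 * 2.2300e-05 * 10
= 0.0290569 mm
dL_um = 0.0290569 * 1000 = 29.0569 um

29.0569


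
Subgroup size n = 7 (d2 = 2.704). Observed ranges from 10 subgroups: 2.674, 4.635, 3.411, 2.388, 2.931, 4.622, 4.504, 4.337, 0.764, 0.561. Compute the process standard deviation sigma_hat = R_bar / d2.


R_bar = (2.674 + 4.635 + 3.411 + 2.388 + 2.931 + 4.622 + 4.504 + 4.337 + 0.764 + 0.561) / 10
R_bar = 30.827 / 10 = 3.0827
sigma_hat = R_bar / d2 = 3.0827 / 2.704 = 1.1401

1.1401


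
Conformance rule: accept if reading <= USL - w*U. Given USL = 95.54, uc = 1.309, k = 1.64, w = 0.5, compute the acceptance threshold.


U = k * uc = 1.64 * 1.309 = 2.14676
guard band g = w * U = 0.5 * 2.14676 = 1.07338
AL = USL - g = 95.54 - 1.07338
AL = 94.4666

94.4666


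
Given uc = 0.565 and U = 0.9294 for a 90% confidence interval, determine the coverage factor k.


k = U / uc
k = 0.9294 / 0.565
k = 1.645

1.645


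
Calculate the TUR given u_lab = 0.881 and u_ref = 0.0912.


TUR = u_lab / u_ref
= 0.881 / 0.0912
= 9.6601

9.6601


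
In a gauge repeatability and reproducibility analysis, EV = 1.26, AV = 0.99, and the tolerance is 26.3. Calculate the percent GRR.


GRR = sqrt(EV^2 + AV^2) = sqrt(1.26^2 + 0.99^2) = 1.6024044
%GRR = GRR / tol * 100 = 1.6024044 / 26.3 * 100
%GRR = 6.0928

6.0928


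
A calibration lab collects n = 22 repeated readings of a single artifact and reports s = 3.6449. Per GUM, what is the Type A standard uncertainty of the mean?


u_A = s / sqrt(n)
u_A = 3.6449 / sqrt(22)
u_A = 3.6449 / 4.6904158
u_A = 0.7771

0.7771


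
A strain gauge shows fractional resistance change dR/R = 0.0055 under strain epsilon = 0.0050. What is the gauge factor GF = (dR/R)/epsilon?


GF = (dR/R) / epsilon
= 0.0055 / 0.0050
= 1.1000

1.1000


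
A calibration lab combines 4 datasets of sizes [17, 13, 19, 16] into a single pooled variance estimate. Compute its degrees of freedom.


nu = sum_i (n_i - 1)
nu = ((17 - 1) + (13 - 1) + (19 - 1) + (16 - 1))
nu = 16 + 12 + 18 + 15
nu = 61

61


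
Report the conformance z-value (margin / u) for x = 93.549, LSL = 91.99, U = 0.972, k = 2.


u = U / k = 0.972 / 2 = 0.486
margin = |LSL - x| = |91.99 - 93.549| = 1.559
z = margin / u = 1.559 / 0.486
z = 3.2078

3.2078


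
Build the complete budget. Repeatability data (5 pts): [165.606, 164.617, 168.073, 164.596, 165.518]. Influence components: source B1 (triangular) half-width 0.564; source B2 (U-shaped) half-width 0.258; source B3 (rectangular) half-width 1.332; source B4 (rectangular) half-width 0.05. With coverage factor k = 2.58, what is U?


mean = (165.606 + 164.617 + 168.073 + 164.596 + 165.518) / 5 = 165.682
s = sqrt(sum((x - mean)^2)/(n-1)) = 1.4197864
u_A = s / sqrt(n) = 1.4197864 / sqrt(5) = 0.63494778
u_B1 = 0.564 / sqrt(6) = 0.23025204
u_B2 = 0.258 / sqrt(2) = 0.18243355
u_B3 = 1.332 / sqrt(3) = 0.76903056
u_B4 = 0.05 / sqrt(3) = 0.028867513
uc = sqrt(0.63494778^2 + 0.23025204^2 + 0.18243355^2 + 0.76903056^2 + 0.028867513^2) = 1.0400471
U = k * uc = 2.58 * 1.0400471
U = 2.6833

2.6833


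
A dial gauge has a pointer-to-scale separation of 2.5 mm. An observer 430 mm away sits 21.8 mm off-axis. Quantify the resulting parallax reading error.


error = h * offset / d
= 2.5 * 21.8 / 430
= 0.1267

0.1267


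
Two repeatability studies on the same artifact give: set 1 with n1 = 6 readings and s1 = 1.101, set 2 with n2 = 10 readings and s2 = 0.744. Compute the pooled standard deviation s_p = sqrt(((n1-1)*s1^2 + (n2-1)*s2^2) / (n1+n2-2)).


s_p = sqrt(((n1-1)*s1^2 + (n2-1)*s2^2) / (n1+n2-2))
numerator = (6-1)*1.101^2 + (10-1)*0.744^2 = 6.061005 + 4.981824 = 11.042829
denominator = 6 + 10 - 2 = 14
s_p^2 = 11.042829 / 14 = 0.7887735
s_p = sqrt(0.7887735) = 0.8881

0.8881


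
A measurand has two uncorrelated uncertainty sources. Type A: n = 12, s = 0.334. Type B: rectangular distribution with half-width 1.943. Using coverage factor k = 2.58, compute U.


u_A = s / sqrt(n) = 0.334 / sqrt(12) = 0.096417495
u_B = half_width / sqrt(3) = 1.943 / sqrt(3) = 1.1217916
uc = sqrt(u_A^2 + u_B^2) = sqrt(0.096417495^2 + 1.1217916^2) = 1.1259275
U = k * uc = 2.58 * 1.1259275
U = 2.9049

2.9049


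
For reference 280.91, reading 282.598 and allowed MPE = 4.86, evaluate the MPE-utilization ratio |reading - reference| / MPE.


e = indication - reference = 282.598 - 280.91 = 1.6880
|e| = 1.6880
ratio = |e| / MPE = 1.6880 / 4.86
ratio = 0.3473

0.3473


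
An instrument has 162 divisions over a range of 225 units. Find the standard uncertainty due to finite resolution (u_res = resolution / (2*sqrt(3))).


resolution = range / divisions
resolution = 225 / 162 = 1.3888889
u_res = resolution / (2*sqrt(3))
u_res = 1.3888889 / 3.4641016
u_res = 0.4009

0.4009


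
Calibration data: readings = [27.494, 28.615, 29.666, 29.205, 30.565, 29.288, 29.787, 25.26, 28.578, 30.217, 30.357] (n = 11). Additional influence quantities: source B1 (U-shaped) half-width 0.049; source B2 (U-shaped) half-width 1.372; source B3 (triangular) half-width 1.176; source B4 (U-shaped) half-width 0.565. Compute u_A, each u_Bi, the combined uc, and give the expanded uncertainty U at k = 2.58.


mean = (27.494 + 28.615 + 29.666 + 29.205 + 30.565 + 29.288 + 29.787 + 25.26 + 28.578 + 30.217 + 30.357) / 11 = 29.00290909
s = sqrt(sum((x - mean)^2)/(n-1)) = 1.5343242
u_A = s / sqrt(n) = 1.5343242 / sqrt(11) = 0.46261615
u_B1 = 0.049 / sqrt(2) = 0.034648232
u_B2 = 1.372 / sqrt(2) = 0.9701505
u_B3 = 1.176 / sqrt(6) = 0.48009999
u_B4 = 0.565 / sqrt(2) = 0.39951533
uc = sqrt(0.46261615^2 + 0.034648232^2 + 0.9701505^2 + 0.48009999^2 + 0.39951533^2) = 1.2435894
U = k * uc = 2.58 * 1.2435894
U = 3.2085

3.2085


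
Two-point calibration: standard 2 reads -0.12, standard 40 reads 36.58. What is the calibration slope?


slope = (y2 - y1) / (x2 - x1)
= (36.58 - -0.12) / (40 - 2)
= 36.7000 / 38
= 0.9658

0.9658


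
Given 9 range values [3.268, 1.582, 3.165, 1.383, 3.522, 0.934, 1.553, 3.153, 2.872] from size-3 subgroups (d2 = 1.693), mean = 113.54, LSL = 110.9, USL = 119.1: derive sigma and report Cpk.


R_bar = (3.268 + 1.582 + 3.165 + 1.383 + 3.522 + 0.934 + 1.553 + 3.153 + 2.872) / 9 = 2.3813333
sigma = R_bar / d2 = 2.3813333 / 1.693 = 1.4065761
Cp = (USL - LSL)/(6*sigma) = (119.1 - 110.9)/(6*1.4065761) = 0.9716
Cpu = (119.1 - 113.54)/(3*1.4065761) = 1.3176
Cpl = (113.54 - 110.9)/(3*1.4065761) = 0.6256
Cpk = min(Cpu, Cpl) = 0.6256

0.6256


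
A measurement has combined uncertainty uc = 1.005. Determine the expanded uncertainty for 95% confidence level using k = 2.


U = k * uc
U = 2 * 1.005
U = 2.0100

2.0100


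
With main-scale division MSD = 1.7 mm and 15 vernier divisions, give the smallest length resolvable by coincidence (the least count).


LC = MSD / n_div
= 1.7 / 15
= 0.1133

0.1133


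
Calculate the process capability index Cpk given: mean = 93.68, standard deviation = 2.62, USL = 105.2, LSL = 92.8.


Cpu = (USL - mean) / (3*sigma) = (105.2 - 93.68) / (3*2.62) = 1.4656
Cpl = (mean - LSL) / (3*sigma) = (93.68 - 92.8) / (3*2.62) = 0.1120
Cpk = min(Cpu, Cpl) = 0.1120

0.1120


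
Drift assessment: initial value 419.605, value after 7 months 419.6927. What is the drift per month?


rate = (v2 - v1) / months
= (419.6927 - 419.605) / 7
= 0.0877 / 7
= 0.0125

0.0125


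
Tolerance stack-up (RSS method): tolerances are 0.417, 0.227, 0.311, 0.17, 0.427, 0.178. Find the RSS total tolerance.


RSS = sqrt(0.417^2 + 0.227^2 + 0.311^2 + 0.17^2 + 0.427^2 + 0.178^2)
= sqrt(0.565052)
= 0.7517

0.7517


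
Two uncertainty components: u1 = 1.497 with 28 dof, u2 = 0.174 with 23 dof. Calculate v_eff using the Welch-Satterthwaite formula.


uc = sqrt(u1^2 + u2^2) = sqrt(1.497^2 + 0.174^2) = 1.5070783
v_eff = uc^4 / (u1^4/v1 + u2^4/v2)
= 1.5070783^4 / (1.497^4/28 + 0.174^4/23)
= 5.1587356 / 0.17940133
v_eff = 28.7553

28.7553


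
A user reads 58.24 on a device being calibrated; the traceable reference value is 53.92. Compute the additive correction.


Correction = standard - reading
= 53.92 - 58.24
= -4.3200

-4.3200


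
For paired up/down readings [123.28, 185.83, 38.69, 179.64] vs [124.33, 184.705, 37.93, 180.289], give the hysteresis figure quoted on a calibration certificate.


|123.28 - 124.33| = 1.0500
|185.83 - 184.705| = 1.1250
|38.69 - 37.93| = 0.7600
|179.64 - 180.289| = 0.6490
hysteresis = max(diffs) = 1.1250

1.1250


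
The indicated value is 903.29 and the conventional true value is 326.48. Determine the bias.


Systematic error = measured - true
= 903.29 - 326.48
= 576.8100

576.8100


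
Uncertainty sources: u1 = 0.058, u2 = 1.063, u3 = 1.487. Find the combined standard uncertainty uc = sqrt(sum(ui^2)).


uc = sqrt(0.058^2 + 1.063^2 + 1.487^2)
uc = sqrt(3.344502)
uc = 1.8288

1.8288


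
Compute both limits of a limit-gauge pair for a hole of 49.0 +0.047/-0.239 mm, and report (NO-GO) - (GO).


GO = nominal - lower_tol (smallest hole = maximum material condition)
GO = 49.0 - 0.239 = 48.761
NO-GO = nominal + upper_tol (largest hole = least material condition)
NO-GO = 49.0 + 0.047 = 49.047
spread = NO-GO - GO = 49.047 - 48.761 = 0.2860

0.2860


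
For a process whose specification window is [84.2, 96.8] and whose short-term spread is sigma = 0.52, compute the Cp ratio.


Cp = (USL - LSL) / (6 * sigma)
= (96.8 - 84.2) / (6 * 0.52)
= 12.6000 / 3.1200
= 4.0385

4.0385


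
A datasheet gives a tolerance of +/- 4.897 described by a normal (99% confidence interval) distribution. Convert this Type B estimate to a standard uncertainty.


u_B = half_width / 2.576
u_B = 4.897 / 2.576
u_B = 1.9010

1.9010


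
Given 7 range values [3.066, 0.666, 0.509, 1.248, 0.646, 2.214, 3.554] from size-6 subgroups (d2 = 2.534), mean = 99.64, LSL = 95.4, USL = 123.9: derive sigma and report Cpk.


R_bar = (3.066 + 0.666 + 0.509 + 1.248 + 0.646 + 2.214 + 3.554) / 7 = 1.7004286
sigma = R_bar / d2 = 1.7004286 / 2.534 = 0.67104522
Cp = (USL - LSL)/(6*sigma) = (123.9 - 95.4)/(6*0.67104522) = 7.0785
Cpu = (123.9 - 99.64)/(3*0.67104522) = 12.0509
Cpl = (99.64 - 95.4)/(3*0.67104522) = 2.1062
Cpk = min(Cpu, Cpl) = 2.1062

2.1062


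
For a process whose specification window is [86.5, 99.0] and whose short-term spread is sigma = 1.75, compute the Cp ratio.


Cp = (USL - LSL) / (6 * sigma)
= (99.0 - 86.5) / (6 * 1.75)
= 12.5000 / 10.5000
= 1.1905

1.1905


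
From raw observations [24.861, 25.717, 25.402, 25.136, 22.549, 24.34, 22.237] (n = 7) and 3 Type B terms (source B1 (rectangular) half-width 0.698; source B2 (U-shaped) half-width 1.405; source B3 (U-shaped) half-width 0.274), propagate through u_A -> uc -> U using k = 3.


mean = (24.861 + 25.717 + 25.402 + 25.136 + 22.549 + 24.34 + 22.237) / 7 = 24.32028571
s = sqrt(sum((x - mean)^2)/(n-1)) = 1.38784
u_A = s / sqrt(n) = 1.38784 / sqrt(7) = 0.52455421
u_B1 = 0.698 / sqrt(3) = 0.40299049
u_B2 = 1.405 / sqrt(2) = 0.99348503
u_B3 = 0.274 / sqrt(2) = 0.19374726
uc = sqrt(0.52455421^2 + 0.40299049^2 + 0.99348503^2 + 0.19374726^2) = 1.209177
U = k * uc = 3 * 1.209177
U = 3.6275

3.6275


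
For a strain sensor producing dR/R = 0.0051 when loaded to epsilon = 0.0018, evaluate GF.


GF = (dR/R) / epsilon
= 0.0051 / 0.0018
= 2.8333

2.8333


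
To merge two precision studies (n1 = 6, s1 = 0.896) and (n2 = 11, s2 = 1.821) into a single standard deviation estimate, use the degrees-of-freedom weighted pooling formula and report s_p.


s_p = sqrt(((n1-1)*s1^2 + (n2-1)*s2^2) / (n1+n2-2))
numerator = (6-1)*0.896^2 + (11-1)*1.821^2 = 4.01408 + 33.16041 = 37.17449
denominator = 6 + 11 - 2 = 15
s_p^2 = 37.17449 / 15 = 2.4782993
s_p = sqrt(2.4782993) = 1.5743

1.5743


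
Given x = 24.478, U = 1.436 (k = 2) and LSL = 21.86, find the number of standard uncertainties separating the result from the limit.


u = U / k = 1.436 / 2 = 0.718
margin = |LSL - x| = |21.86 - 24.478| = 2.618
z = margin / u = 2.618 / 0.718
z = 3.6462

3.6462


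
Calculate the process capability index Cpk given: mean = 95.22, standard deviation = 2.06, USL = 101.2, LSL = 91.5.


Cpu = (USL - mean) / (3*sigma) = (101.2 - 95.22) / (3*2.06) = 0.9676
Cpl = (mean - LSL) / (3*sigma) = (95.22 - 91.5) / (3*2.06) = 0.6019
Cpk = min(Cpu, Cpl) = 0.6019

0.6019


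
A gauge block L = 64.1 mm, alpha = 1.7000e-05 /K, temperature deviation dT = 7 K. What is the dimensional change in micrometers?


dL = L * alpha * dT
= 64.1 * 1.7000e-05 * 7
= 0.0076279 mm
dL_um = 0.0076279 * 1000 = 7.6279 um

7.6279


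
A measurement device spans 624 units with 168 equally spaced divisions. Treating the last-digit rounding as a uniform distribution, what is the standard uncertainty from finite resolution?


resolution = range / divisions
resolution = 624 / 168 = 3.7142857
u_res = resolution / (2*sqrt(3))
u_res = 3.7142857 / 3.4641016
u_res = 1.0722

1.0722


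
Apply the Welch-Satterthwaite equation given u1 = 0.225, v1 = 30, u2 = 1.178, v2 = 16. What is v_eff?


uc = sqrt(u1^2 + u2^2) = sqrt(0.225^2 + 1.178^2) = 1.1992952
v_eff = uc^4 / (u1^4/v1 + u2^4/v2)
= 1.1992952^4 / (0.225^4/30 + 1.178^4/16)
= 2.0687327 / 0.12043961
v_eff = 17.1765

17.1765


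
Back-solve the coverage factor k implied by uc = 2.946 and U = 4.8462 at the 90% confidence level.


k = U / uc
k = 4.8462 / 2.946
k = 1.645

1.645


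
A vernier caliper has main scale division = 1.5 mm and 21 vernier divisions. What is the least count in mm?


LC = MSD / n_div
= 1.5 / 21
= 0.0714

0.0714


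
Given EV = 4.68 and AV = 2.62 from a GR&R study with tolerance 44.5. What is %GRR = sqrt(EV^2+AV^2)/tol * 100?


GRR = sqrt(EV^2 + AV^2) = sqrt(4.68^2 + 2.62^2) = 5.363469
%GRR = GRR / tol * 100 = 5.363469 / 44.5 * 100
%GRR = 12.0527

12.0527


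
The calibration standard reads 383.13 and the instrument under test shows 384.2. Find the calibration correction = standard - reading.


Correction = standard - reading
= 383.13 - 384.2
= -1.0700

-1.0700


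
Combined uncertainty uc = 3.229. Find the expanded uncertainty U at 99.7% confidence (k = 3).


U = k * uc
U = 3 * 3.229
U = 9.6870

9.6870


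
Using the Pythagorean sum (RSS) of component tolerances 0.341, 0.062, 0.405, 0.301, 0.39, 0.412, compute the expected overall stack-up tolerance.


RSS = sqrt(0.341^2 + 0.062^2 + 0.405^2 + 0.301^2 + 0.39^2 + 0.412^2)
= sqrt(0.696595)
= 0.8346

0.8346


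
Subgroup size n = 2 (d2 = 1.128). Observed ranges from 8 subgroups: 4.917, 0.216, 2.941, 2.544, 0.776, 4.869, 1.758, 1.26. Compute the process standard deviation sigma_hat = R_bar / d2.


R_bar = (4.917 + 0.216 + 2.941 + 2.544 + 0.776 + 4.869 + 1.758 + 1.26) / 8
R_bar = 19.281 / 8 = 2.410125
sigma_hat = R_bar / d2 = 2.410125 / 1.128 = 2.1366

2.1366


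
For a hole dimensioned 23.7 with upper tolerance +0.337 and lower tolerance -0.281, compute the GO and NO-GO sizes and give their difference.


GO = nominal - lower_tol (smallest hole = maximum material condition)
GO = 23.7 - 0.281 = 23.419
NO-GO = nominal + upper_tol (largest hole = least material condition)
NO-GO = 23.7 + 0.337 = 24.037
spread = NO-GO - GO = 24.037 - 23.419 = 0.6180

0.6180


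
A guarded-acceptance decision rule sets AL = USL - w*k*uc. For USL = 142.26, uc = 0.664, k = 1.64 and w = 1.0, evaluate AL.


U = k * uc = 1.64 * 0.664 = 1.08896
guard band g = w * U = 1.0 * 1.08896 = 1.08896
AL = USL - g = 142.26 - 1.08896
AL = 141.1710

141.1710


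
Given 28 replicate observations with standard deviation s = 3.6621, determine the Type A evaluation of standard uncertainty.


u_A = s / sqrt(n)
u_A = 3.6621 / sqrt(28)
u_A = 3.6621 / 5.2915026
u_A = 0.6921

0.6921


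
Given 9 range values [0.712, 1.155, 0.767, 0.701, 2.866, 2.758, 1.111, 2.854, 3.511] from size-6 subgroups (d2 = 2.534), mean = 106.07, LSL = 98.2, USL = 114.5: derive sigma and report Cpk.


R_bar = (0.712 + 1.155 + 0.767 + 0.701 + 2.866 + 2.758 + 1.111 + 2.854 + 3.511) / 9 = 1.8261111
sigma = R_bar / d2 = 1.8261111 / 2.534 = 0.72064369
Cp = (USL - LSL)/(6*sigma) = (114.5 - 98.2)/(6*0.72064369) = 3.7698
Cpu = (114.5 - 106.07)/(3*0.72064369) = 3.8993
Cpl = (106.07 - 98.2)/(3*0.72064369) = 3.6403
Cpk = min(Cpu, Cpl) = 3.6403

3.6403


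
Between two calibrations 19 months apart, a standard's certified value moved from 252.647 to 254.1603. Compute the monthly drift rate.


rate = (v2 - v1) / months
= (254.1603 - 252.647) / 19
= 1.5133 / 19
= 0.0796

0.0796


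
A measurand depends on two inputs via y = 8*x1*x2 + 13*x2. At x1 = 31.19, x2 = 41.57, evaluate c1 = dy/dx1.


y = 8*x1*x2 + 13*x2
dy/dx1 = 8*x2
Evaluate at x2 = 41.57: c1 = 8 * 41.57
c1 = 332.5600

332.5600


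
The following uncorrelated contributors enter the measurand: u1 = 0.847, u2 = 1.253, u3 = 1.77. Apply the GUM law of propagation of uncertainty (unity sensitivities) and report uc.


uc = sqrt(0.847^2 + 1.253^2 + 1.77^2)
uc = sqrt(5.420318)
uc = 2.3282

2.3282


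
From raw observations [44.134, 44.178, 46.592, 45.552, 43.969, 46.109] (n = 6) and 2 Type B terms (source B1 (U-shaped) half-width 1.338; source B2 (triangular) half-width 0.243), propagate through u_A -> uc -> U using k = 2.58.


mean = (44.134 + 44.178 + 46.592 + 45.552 + 43.969 + 46.109) / 6 = 45.089
s = sqrt(sum((x - mean)^2)/(n-1)) = 1.141063
u_A = s / sqrt(n) = 1.141063 / sqrt(6) = 0.46583702
u_B1 = 1.338 / sqrt(2) = 0.94610887
u_B2 = 0.243 / sqrt(6) = 0.099204335
uc = sqrt(0.46583702^2 + 0.94610887^2 + 0.099204335^2) = 1.0592297
U = k * uc = 2.58 * 1.0592297
U = 2.7328

2.7328


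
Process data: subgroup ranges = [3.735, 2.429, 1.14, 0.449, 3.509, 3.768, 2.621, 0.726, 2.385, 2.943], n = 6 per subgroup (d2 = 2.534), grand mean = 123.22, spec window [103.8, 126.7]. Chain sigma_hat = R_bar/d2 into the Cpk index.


R_bar = (3.735 + 2.429 + 1.14 + 0.449 + 3.509 + 3.768 + 2.621 + 0.726 + 2.385 + 2.943) / 10 = 2.3705
sigma = R_bar / d2 = 2.3705 / 2.534 = 0.93547751
Cp = (USL - LSL)/(6*sigma) = (126.7 - 103.8)/(6*0.93547751) = 4.0799
Cpu = (126.7 - 123.22)/(3*0.93547751) = 1.2400
Cpl = (123.22 - 103.8)/(3*0.93547751) = 6.9198
Cpk = min(Cpu, Cpl) = 1.2400

1.2400


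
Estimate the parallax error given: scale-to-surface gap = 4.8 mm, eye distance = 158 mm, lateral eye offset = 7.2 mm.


error = h * offset / d
= 4.8 * 7.2 / 158
= 0.2187

0.2187


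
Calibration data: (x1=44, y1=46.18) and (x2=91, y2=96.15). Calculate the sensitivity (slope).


slope = (y2 - y1) / (x2 - x1)
= (96.15 - 46.18) / (91 - 44)
= 49.9700 / 47
= 1.0632

1.0632


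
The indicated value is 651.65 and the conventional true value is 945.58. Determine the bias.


Systematic error = measured - true
= 651.65 - 945.58
= -293.9300

-293.9300


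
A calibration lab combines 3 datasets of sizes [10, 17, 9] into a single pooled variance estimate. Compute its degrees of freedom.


nu = sum_i (n_i - 1)
nu = ((10 - 1) + (17 - 1) + (9 - 1))
nu = 9 + 16 + 8
nu = 33

33


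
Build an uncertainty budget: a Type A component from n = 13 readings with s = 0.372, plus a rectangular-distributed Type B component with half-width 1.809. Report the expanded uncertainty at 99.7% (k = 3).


u_A = s / sqrt(n) = 0.372 / sqrt(13) = 0.10317424
u_B = half_width / sqrt(3) = 1.809 / sqrt(3) = 1.0444266
uc = sqrt(u_A^2 + u_B^2) = sqrt(0.10317424^2 + 1.0444266^2) = 1.0495103
U = k * uc = 3 * 1.0495103
U = 3.1485

3.1485


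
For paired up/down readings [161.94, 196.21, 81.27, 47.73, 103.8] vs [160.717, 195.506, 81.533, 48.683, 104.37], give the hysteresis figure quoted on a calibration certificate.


|161.94 - 160.717| = 1.2230
|196.21 - 195.506| = 0.7040
|81.27 - 81.533| = 0.2630
|47.73 - 48.683| = 0.9530
|103.8 - 104.37| = 0.5700
hysteresis = max(diffs) = 1.2230

1.2230


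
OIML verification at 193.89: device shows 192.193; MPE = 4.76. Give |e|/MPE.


e = indication - reference = 192.193 - 193.89 = -1.6970
|e| = 1.6970
ratio = |e| / MPE = 1.6970 / 4.76
ratio = 0.3565

0.3565


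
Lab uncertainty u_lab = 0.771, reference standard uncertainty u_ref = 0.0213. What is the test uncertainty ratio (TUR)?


TUR = u_lab / u_ref
= 0.771 / 0.0213
= 36.1972

36.1972


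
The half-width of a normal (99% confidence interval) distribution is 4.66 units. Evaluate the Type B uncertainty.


u_B = half_width / 2.576
u_B = 4.66 / 2.576
u_B = 1.8090

1.8090


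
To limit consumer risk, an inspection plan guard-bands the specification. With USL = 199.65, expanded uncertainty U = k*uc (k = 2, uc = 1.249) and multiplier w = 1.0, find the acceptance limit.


U = k * uc = 2 * 1.249 = 2.498
guard band g = w * U = 1.0 * 2.498 = 2.498
AL = USL - g = 199.65 - 2.498
AL = 197.1520

197.1520


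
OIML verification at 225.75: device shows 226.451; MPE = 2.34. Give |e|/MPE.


e = indication - reference = 226.451 - 225.75 = 0.7010
|e| = 0.7010
ratio = |e| / MPE = 0.7010 / 2.34
ratio = 0.2996

0.2996


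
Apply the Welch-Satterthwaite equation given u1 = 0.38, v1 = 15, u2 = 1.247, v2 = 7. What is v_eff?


uc = sqrt(u1^2 + u2^2) = sqrt(0.38^2 + 1.247^2) = 1.3036138
v_eff = uc^4 / (u1^4/v1 + u2^4/v2)
= 1.3036138^4 / (0.38^4/15 + 1.247^4/7)
= 2.8879907 / 0.34682623
v_eff = 8.3269

8.3269


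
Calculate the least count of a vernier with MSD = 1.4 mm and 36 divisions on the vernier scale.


LC = MSD / n_div
= 1.4 / 36
= 0.0389

0.0389


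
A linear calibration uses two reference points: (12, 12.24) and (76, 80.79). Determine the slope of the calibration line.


slope = (y2 - y1) / (x2 - x1)
= (80.79 - 12.24) / (76 - 12)
= 68.5500 / 64
= 1.0711

1.0711


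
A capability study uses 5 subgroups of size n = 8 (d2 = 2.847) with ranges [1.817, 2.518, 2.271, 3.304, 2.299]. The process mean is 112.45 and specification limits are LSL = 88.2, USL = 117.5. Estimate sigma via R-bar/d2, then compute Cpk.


R_bar = (1.817 + 2.518 + 2.271 + 3.304 + 2.299) / 5 = 2.4418
sigma = R_bar / d2 = 2.4418 / 2.847 = 0.85767475
Cp = (USL - LSL)/(6*sigma) = (117.5 - 88.2)/(6*0.85767475) = 5.6937
Cpu = (117.5 - 112.45)/(3*0.85767475) = 1.9627
Cpl = (112.45 - 88.2)/(3*0.85767475) = 9.4247
Cpk = min(Cpu, Cpl) = 1.9627

1.9627


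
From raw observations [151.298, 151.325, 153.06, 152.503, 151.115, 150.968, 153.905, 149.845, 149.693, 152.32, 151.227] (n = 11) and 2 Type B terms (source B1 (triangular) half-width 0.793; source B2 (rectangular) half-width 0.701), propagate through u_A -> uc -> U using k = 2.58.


mean = (151.298 + 151.325 + 153.06 + 152.503 + 151.115 + 150.968 + 153.905 + 149.845 + 149.693 + 152.32 + 151.227) / 11 = 151.569
s = sqrt(sum((x - mean)^2)/(n-1)) = 1.2816062
u_A = s / sqrt(n) = 1.2816062 / sqrt(11) = 0.38641881
u_B1 = 0.793 / sqrt(6) = 0.32374089
u_B2 = 0.701 / sqrt(3) = 0.40472254
uc = sqrt(0.38641881^2 + 0.32374089^2 + 0.40472254^2) = 0.64647351
U = k * uc = 2.58 * 0.64647351
U = 1.6679

1.6679


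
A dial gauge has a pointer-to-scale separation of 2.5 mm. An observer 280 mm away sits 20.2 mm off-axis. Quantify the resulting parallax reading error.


error = h * offset / d
= 2.5 * 20.2 / 280
= 0.1804

0.1804


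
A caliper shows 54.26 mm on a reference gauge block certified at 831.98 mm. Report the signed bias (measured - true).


Systematic error = measured - true
= 54.26 - 831.98
= -777.7200

-777.7200


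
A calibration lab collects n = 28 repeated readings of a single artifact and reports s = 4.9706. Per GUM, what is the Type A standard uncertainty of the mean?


u_A = s / sqrt(n)
u_A = 4.9706 / sqrt(28)
u_A = 4.9706 / 5.2915026
u_A = 0.9394

0.9394


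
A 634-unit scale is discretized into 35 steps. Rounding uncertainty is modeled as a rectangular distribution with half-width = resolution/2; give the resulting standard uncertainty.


resolution = range / divisions
resolution = 634 / 35 = 18.114286
u_res = resolution / (2*sqrt(3))
u_res = 18.114286 / 3.4641016
u_res = 5.2291

5.2291


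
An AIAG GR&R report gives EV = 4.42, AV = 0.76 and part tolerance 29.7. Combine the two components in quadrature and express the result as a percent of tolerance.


GRR = sqrt(EV^2 + AV^2) = sqrt(4.42^2 + 0.76^2) = 4.4848634
%GRR = GRR / tol * 100 = 4.4848634 / 29.7 * 100
%GRR = 15.1006

15.1006


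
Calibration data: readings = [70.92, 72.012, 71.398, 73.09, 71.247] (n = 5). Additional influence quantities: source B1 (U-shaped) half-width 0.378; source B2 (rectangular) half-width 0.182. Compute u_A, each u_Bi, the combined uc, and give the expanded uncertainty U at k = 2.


mean = (70.92 + 72.012 + 71.398 + 73.09 + 71.247) / 5 = 71.7334
s = sqrt(sum((x - mean)^2)/(n-1)) = 0.85566921
u_A = s / sqrt(n) = 0.85566921 / sqrt(5) = 0.3826669
u_B1 = 0.378 / sqrt(2) = 0.26728636
u_B2 = 0.182 / sqrt(3) = 0.10507775
uc = sqrt(0.3826669^2 + 0.26728636^2 + 0.10507775^2) = 0.47845302
U = k * uc = 2 * 0.47845302
U = 0.9569

0.9569


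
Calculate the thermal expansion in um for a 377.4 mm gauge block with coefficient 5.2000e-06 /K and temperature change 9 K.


dL = L * alpha * dT
= 377.4 * 5.2000e-06 * 9
= 0.0176623 mm
dL_um = 0.0176623 * 1000 = 17.6623 um

17.6623


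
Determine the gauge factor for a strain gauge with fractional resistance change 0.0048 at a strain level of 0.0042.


GF = (dR/R) / epsilon
= 0.0048 / 0.0042
= 1.1429

1.1429


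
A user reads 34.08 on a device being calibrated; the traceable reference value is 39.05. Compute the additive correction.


Correction = standard - reading
= 39.05 - 34.08
= 4.9700

4.9700


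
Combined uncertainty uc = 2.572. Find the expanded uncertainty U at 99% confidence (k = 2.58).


U = k * uc
U = 2.58 * 2.572
U = 6.6358

6.6358


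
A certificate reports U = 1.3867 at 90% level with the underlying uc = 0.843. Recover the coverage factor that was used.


k = U / uc
k = 1.3867 / 0.843
k = 1.645

1.645


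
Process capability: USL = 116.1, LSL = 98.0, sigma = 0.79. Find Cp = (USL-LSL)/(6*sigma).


Cp = (USL - LSL) / (6 * sigma)
= (116.1 - 98.0) / (6 * 0.79)
= 18.1000 / 4.7400
= 3.8186

3.8186


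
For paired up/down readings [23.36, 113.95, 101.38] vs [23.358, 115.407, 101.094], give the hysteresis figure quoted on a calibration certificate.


|23.36 - 23.358| = 0.0020
|113.95 - 115.407| = 1.4570
|101.38 - 101.094| = 0.2860
hysteresis = max(diffs) = 1.4570

1.4570


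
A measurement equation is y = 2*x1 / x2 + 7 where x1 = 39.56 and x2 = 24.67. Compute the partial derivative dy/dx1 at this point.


y = 2*x1 / x2 + 7
dy/dx1 = 2/x2
Evaluate at x2 = 24.67: c1 = 2 / 24.67
c1 = 0.0811

0.0811


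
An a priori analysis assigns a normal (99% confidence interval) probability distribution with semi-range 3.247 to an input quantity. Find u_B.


u_B = half_width / 2.576
u_B = 3.247 / 2.576
u_B = 1.2605

1.2605


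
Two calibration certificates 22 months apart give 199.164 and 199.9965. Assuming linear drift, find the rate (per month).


rate = (v2 - v1) / months
= (199.9965 - 199.164) / 22
= 0.8325 / 22
= 0.0378

0.0378


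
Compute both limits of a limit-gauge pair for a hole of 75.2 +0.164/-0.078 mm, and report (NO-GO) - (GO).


GO = nominal - lower_tol (smallest hole = maximum material condition)
GO = 75.2 - 0.078 = 75.122
NO-GO = nominal + upper_tol (largest hole = least material condition)
NO-GO = 75.2 + 0.164 = 75.364
spread = NO-GO - GO = 75.364 - 75.122 = 0.2420

0.2420


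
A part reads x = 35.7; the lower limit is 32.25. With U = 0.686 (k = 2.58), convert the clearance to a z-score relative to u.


u = U / k = 0.686 / 2.58 = 0.26589147
margin = |LSL - x| = |32.25 - 35.7| = 3.45
z = margin / u = 3.45 / 0.26589147
z = 12.9752

12.9752


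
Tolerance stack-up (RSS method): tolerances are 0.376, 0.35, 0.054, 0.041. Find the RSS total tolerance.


RSS = sqrt(0.376^2 + 0.35^2 + 0.054^2 + 0.041^2)
= sqrt(0.268473)
= 0.5181

0.5181


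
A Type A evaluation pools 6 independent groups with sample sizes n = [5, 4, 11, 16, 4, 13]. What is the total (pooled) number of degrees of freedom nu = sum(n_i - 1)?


nu = sum_i (n_i - 1)
nu = ((5 - 1) + (4 - 1) + (11 - 1) + (16 - 1) + (4 - 1) + (13 - 1))
nu = 4 + 3 + 10 + 15 + 3 + 12
nu = 47

47


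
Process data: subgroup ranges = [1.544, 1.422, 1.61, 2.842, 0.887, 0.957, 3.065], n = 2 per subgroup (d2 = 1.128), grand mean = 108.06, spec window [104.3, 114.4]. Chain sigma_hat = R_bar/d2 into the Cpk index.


R_bar = (1.544 + 1.422 + 1.61 + 2.842 + 0.887 + 0.957 + 3.065) / 7 = 1.761
sigma = R_bar / d2 = 1.761 / 1.128 = 1.5611702
Cp = (USL - LSL)/(6*sigma) = (114.4 - 104.3)/(6*1.5611702) = 1.0783
Cpu = (114.4 - 108.06)/(3*1.5611702) = 1.3537
Cpl = (108.06 - 104.3)/(3*1.5611702) = 0.8028
Cpk = min(Cpu, Cpl) = 0.8028

0.8028


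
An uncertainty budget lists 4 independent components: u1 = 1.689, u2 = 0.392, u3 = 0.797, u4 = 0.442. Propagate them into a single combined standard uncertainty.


uc = sqrt(1.689^2 + 0.392^2 + 0.797^2 + 0.442^2)
uc = sqrt(3.836958)
uc = 1.9588

1.9588


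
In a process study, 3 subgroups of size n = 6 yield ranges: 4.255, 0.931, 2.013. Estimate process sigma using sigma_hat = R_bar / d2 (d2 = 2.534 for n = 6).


R_bar = (4.255 + 0.931 + 2.013) / 3
R_bar = 7.199 / 3 = 2.3996667
sigma_hat = R_bar / d2 = 2.3996667 / 2.534 = 0.9470

0.9470
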